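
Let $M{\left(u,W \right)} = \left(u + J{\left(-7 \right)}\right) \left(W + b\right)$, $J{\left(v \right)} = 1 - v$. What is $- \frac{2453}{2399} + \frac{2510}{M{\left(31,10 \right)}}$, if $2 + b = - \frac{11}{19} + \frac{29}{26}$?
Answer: $\frac{197783717}{30349749} \approx 6.5168$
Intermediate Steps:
$b = - \frac{723}{494}$ ($b = -2 + \left(- \frac{11}{19} + \frac{29}{26}\right) = -2 + \frac{265}{494} = - \frac{723}{494} \approx -1.4636$)
$M{\left(u,W \right)} = \left(8 + u\right) \left(- \frac{723}{494} + W\right)$ ($M{\left(u,W \right)} = \left(u + \left(1 - -7\right)\right) \left(W - \frac{723}{494}\right) = \left(u + \left(1 + 7\right)\right) \left(- \frac{723}{494} + W\right) = \left(u + 8\right) \left(- \frac{723}{494} + W\right) = \left(8 + u\right) \left(- \frac{723}{494} + W\right)$)
$- \frac{2453}{2399} + \frac{2510}{M{\left(31,10 \right)}} = - \frac{2453}{2399} + \frac{2510}{- \frac{2892}{247} + 8 \cdot 10 - \frac{22413}{494} + 10 \cdot 31} = \left(-2453\right) \frac{1}{2399} + \frac{2510}{- \frac{2892}{247} + 80 - \frac{22413}{494} + 310} = - \frac{2453}{2399} + \frac{2510}{\frac{12651}{38}} = - \frac{2453}{2399} + 2510 \cdot \frac{38}{12651} = - \frac{2453}{2399} + \frac{95380}{12651} = \frac{197783717}{30349749}$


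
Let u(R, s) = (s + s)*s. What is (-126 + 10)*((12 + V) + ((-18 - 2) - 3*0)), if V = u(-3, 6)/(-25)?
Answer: 31552/25 ≈ 1262.1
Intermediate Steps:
u(R, s) = 2*s² (u(R, s) = (2*s)*s = 2*s²)
V = -72/25 (V = (2*6²)/(-25) = (2*36)*(-1/25) = 72*(-1/25) = -72/25 ≈ -2.8800)
(-126 + 10)*((12 + V) + ((-18 - 2) - 3*0)) = (-126 + 10)*((12 - 72/25) + ((-18 - 2) - 3*0)) = -116*(228/25 + (-20 + 0)) = -116*(228/25 - 20) = -116*(-272/25) = 31552/25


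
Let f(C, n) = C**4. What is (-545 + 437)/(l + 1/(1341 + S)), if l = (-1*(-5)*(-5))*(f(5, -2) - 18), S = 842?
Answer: 58941/8281756 ≈ 0.0071170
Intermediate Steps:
l = -15175 (l = (-1*(-5)*(-5))*(5**4 - 18) = (5*(-5))*(625 - 18) = -25*607 = -15175)
(-545 + 437)/(l + 1/(1341 + S)) = (-545 + 437)/(-15175 + 1/(1341 + 842)) = -108/(-15175 + 1/2183) = -108/(-33127024/2183) = -2183/33127024*(-108) = 58941/8281756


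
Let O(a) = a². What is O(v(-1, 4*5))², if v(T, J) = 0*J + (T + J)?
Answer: 130321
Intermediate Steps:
v(T, J) = J + T (v(T, J) = 0 + (J + T) = J + T)
O(v(-1, 4*5))² = ((4*5 - 1)²)² = ((20 - 1)²)² = (19²)² = 361² = 130321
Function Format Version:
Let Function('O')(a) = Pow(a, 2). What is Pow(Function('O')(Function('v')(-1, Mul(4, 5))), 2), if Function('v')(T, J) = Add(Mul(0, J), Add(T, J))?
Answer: 130321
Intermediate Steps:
Function('v')(T, J) = Add(J, T) (Function('v')(T, J) = Add(0, Add(J, T)) = Add(J, T))
Pow(Function('O')(Function('v')(-1, Mul(4, 5))), 2) = Pow(Pow(Add(Mul(4, 5), -1), 2), 2) = Pow(Pow(Add(20, -1), 2), 2) = Pow(Pow(19, 2), 2) = Pow(361, 2) = 130321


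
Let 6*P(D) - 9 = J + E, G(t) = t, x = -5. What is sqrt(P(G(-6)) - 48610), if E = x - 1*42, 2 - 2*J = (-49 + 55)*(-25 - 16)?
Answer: I*sqrt(437361)/3 ≈ 220.44*I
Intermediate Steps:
J = 124 (J = 1 - (-49 + 55)*(-25 - 16)/2 = 1 - 3*(-41) = 1 - 1/2*(-246) = 1 + 123 = 124)
E = -47 (E = -5 - 1*42 = -5 - 42 = -47)
P(D) = 43/3 (P(D) = 3/2 + (124 - 47)/6 = 3/2 + (1/6)*77 = 3/2 + 77/6 = 43/3)
sqrt(P(G(-6)) - 48610) = sqrt(43/3 - 48610) = sqrt(-145787/3) = I*sqrt(437361)/3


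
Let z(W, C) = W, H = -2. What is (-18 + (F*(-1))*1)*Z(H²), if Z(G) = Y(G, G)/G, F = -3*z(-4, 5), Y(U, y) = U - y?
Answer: 0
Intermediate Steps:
F = 12 (F = -3*(-4) = 12)
Z(G) = 0 (Z(G) = (G - G)/G = 0/G = 0)
(-18 + (F*(-1))*1)*Z(H²) = (-18 + (12*(-1))*1)*0 = (-18 - 12*1)*0 = (-18 - 12)*0 = -30*0 = 0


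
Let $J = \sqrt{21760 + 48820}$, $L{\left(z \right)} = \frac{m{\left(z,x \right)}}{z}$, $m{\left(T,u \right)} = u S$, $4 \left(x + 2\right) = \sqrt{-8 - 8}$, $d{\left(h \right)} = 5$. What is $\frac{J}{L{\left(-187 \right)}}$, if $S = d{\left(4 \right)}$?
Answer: $\frac{374 \sqrt{17645} \left(2 + i\right)}{25} \approx 3974.4 + 1987.2 i$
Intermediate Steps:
$S = 5$
$x = -2 + i$ ($x = -2 + \frac{\sqrt{-8 - 8}}{4} = -2 + \frac{\sqrt{-16}}{4} = -2 + \frac{4 i}{4} = -2 + i \approx -2.0 + 1.0 i$)
$m{\left(T,u \right)} = 5 u$ ($m{\left(T,u \right)} = u 5 = 5 u$)
$L{\left(z \right)} = \frac{-10 + 5 i}{z}$ ($L{\left(z \right)} = \frac{5 \left(-2 + i\right)}{z} = \frac{-10 + 5 i}{z}$)
$J = 2 \sqrt{17645}$ ($J = \sqrt{70580} = 2 \sqrt{17645} \approx 265.67$)
$\frac{J}{L{\left(-187 \right)}} = \frac{2 \sqrt{17645}}{5 \frac{1}{-187} \left(-2 + i\right)} = \frac{2 \sqrt{17645}}{5 \left(- \frac{1}{187}\right) \left(-2 + i\right)} = \frac{2 \sqrt{17645}}{\frac{10}{187} - \frac{5 i}{187}} = 2 \sqrt{17645} \frac{34969 \left(\frac{10}{187} + \frac{5 i}{187}\right)}{125} = \frac{69938 \sqrt{17645} \left(\frac{10}{187} + \frac{5 i}{187}\right)}{125}$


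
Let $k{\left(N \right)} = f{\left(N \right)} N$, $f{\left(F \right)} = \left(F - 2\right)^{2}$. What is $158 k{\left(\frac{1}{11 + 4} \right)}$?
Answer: $\frac{132878}{3375} \approx 39.371$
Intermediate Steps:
$f{\left(F \right)} = \left(-2 + F\right)^{2}$
$k{\left(N \right)} = N \left(-2 + N\right)^{2}$ ($k{\left(N \right)} = \left(-2 + N\right)^{2} N = N \left(-2 + N\right)^{2}$)
$158 k{\left(\frac{1}{11 + 4} \right)} = 158 \frac{\left(-2 + \frac{1}{11 + 4}\right)^{2}}{11 + 4} = 158 \frac{\left(-2 + \frac{1}{15}\right)^{2}}{15} = 158 \frac{\left(- \frac{29}{15}\right)^{2}}{15} = 158 \cdot \frac{1}{15} \cdot \frac{841}{225} = 158 \cdot \frac{841}{3375} = \frac{132878}{3375}$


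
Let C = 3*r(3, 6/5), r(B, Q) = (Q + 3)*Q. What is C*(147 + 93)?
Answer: 18144/5 ≈ 3628.8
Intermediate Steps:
r(B, Q) = Q*(3 + Q) (r(B, Q) = (3 + Q)*Q = Q*(3 + Q))
C = 378/25 (C = 3*((6/5)*(3 + 6/5)) = 3*((6*(⅕))*(3 + 6*(⅕))) = 3*(6*(3 + 6/5)/5) = 3*((6/5)*(21/5)) = 3*(126/25) = 378/25 ≈ 15.120)
C*(147 + 93) = 378*(147 + 93)/25 = (378/25)*240 = 18144/5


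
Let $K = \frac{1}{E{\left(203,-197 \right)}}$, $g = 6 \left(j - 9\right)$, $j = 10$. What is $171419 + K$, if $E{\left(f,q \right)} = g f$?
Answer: $\frac{208788343}{1218} \approx 1.7142 \cdot 10^{5}$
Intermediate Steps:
$g = 6$ ($g = 6 \left(10 - 9\right) = 6 \cdot 1 = 6$)
$E{\left(f,q \right)} = 6 f$
$K = \frac{1}{1218}$ ($K = \frac{1}{6 \cdot 203} = \frac{1}{1218} \approx 0.00082102$)
$171419 + K = 171419 + \frac{1}{1218} = \frac{208788343}{1218}$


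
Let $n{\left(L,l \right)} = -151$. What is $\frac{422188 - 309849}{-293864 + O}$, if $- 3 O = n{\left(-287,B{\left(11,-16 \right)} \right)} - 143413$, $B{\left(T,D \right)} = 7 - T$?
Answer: $- \frac{337017}{738028} \approx -0.45665$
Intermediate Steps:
$O = \frac{143564}{3}$ ($O = - \frac{-151 - 143413}{3} = \left(- \frac{1}{3}\right) \left(-143564\right) = \frac{143564}{3} \approx 47855.0$)
$\frac{422188 - 309849}{-293864 + O} = \frac{422188 - 309849}{-293864 + \frac{143564}{3}} = \frac{112339}{- \frac{738028}{3}} = 112339 \left(- \frac{3}{738028}\right) = - \frac{337017}{738028}$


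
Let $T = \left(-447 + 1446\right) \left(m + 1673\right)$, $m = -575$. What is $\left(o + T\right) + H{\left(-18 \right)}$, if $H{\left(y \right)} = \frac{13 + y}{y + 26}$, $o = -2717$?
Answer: $\frac{8753475}{8} \approx 1.0942 \cdot 10^{6}$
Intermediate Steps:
$H{\left(y \right)} = \frac{13 + y}{26 + y}$
$T = 1096902$ ($T = \left(-447 + 1446\right) \left(-575 + 1673\right) = 999 \cdot 1098 = 1096902$)
$\left(o + T\right) + H{\left(-18 \right)} = \left(-2717 + 1096902\right) + \frac{13 - 18}{26 - 18} = 1094185 + \frac{1}{8} \left(-5\right) = 1094185 - \frac{5}{8} = \frac{8753475}{8}$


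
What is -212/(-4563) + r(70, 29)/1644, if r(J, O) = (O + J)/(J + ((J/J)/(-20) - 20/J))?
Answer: 96178799/2032300881 ≈ 0.047325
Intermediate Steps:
r(J, O) = (J + O)/(-1/20 + J - 20/J) (r(J, O) = (J + O)/(J + (1*(-1/20) - 20/J)) = (J + O)/(J + (-1/20 - 20/J)) = (J + O)/(-1/20 + J - 20/J))
-212/(-4563) + r(70, 29)/1644 = -212/(-4563) + (20*70*(70 + 29)/(-400 - 1*70 + 20*70²))/1644 = -212*(-1/4563) + (20*70*99/(-400 - 70 + 20*4900))*(1/1644) = 212/4563 + (20*70*99/(-400 - 70 + 98000))*(1/1644) = 212/4563 + (20*70*99/97530)*(1/1644) = 212/4563 + (20*70*(1/97530)*99)*(1/1644) = 212/4563 + (4620/3251)*(1/1644) = 212/4563 + 385/445387 = 96178799/2032300881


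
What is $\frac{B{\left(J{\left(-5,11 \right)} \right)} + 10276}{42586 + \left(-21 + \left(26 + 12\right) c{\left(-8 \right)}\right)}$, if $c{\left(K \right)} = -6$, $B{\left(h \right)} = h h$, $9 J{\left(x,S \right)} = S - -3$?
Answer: $\frac{832552}{3429297} \approx 0.24278$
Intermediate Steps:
$J{\left(x,S \right)} = \frac{1}{3} + \frac{S}{9}$ ($J{\left(x,S \right)} = \frac{S - -3}{9} = \frac{S + 3}{9} = \frac{3 + S}{9} = \frac{1}{3} + \frac{S}{9}$)
$B{\left(h \right)} = h^{2}$
$\frac{B{\left(J{\left(-5,11 \right)} \right)} + 10276}{42586 + \left(-21 + \left(26 + 12\right) c{\left(-8 \right)}\right)} = \frac{\left(\frac{1}{3} + \frac{1}{9} \cdot 11\right)^{2} + 10276}{42586 + \left(-21 + \left(26 + 12\right) \left(-6\right)\right)} = \frac{\left(\frac{1}{3} + \frac{11}{9}\right)^{2} + 10276}{42586 + \left(-21 + 38 \left(-6\right)\right)} = \frac{\left(\frac{14}{9}\right)^{2} + 10276}{42586 - 249} = \frac{\frac{196}{81} + 10276}{42586 - 249} = \frac{832552}{81 \cdot 42337} = \frac{832552}{81} \cdot \frac{1}{42337} = \frac{832552}{3429297}$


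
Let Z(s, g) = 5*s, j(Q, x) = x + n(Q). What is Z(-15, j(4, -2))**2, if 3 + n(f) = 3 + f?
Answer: 5625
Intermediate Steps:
n(f) = f (n(f) = -3 + (3 + f) = f)
j(Q, x) = Q + x (j(Q, x) = x + Q = Q + x)
Z(-15, j(4, -2))**2 = (5*(-15))**2 = (-75)**2 = 5625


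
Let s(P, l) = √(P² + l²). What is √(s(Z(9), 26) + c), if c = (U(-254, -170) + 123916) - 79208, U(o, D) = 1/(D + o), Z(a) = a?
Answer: √(2009356246 + 44944*√757)/212 ≈ 211.51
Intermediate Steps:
c = 18956191/424 (c = (1/(-170 - 254) + 123916) - 79208 = (1/(-424) + 123916) - 79208 = (-1/424 + 123916) - 79208 = 52540383/424 - 79208 = 18956191/424 ≈ 44708.)
√(s(Z(9), 26) + c) = √(√(9² + 26²) + 18956191/424) = √(√(81 + 676) + 18956191/424) = √(√757 + 18956191/424) = √(18956191/424 + √757)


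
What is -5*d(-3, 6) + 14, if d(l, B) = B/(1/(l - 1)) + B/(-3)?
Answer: 144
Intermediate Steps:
d(l, B) = -B/3 + B*(-1 + l) (d(l, B) = B/(1/(-1 + l)) + B*(-⅓) = B*(-1 + l) - B/3 = -B/3 + B*(-1 + l))
-5*d(-3, 6) + 14 = -5*6*(-4 + 3*(-3))/3 + 14 = -5*6*(-4 - 9)/3 + 14 = -5*6*(-13)/3 + 14 = -5*(-26) + 14 = 130 + 14 = 144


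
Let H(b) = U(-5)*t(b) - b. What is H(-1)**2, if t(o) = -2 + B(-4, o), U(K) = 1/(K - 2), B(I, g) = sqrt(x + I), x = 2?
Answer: (9 - I*sqrt(2))**2/49 ≈ 1.6122 - 0.51951*I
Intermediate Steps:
B(I, g) = sqrt(2 + I)
U(K) = 1/(-2 + K)
t(o) = -2 + I*sqrt(2) (t(o) = -2 + sqrt(2 - 4) = -2 + sqrt(-2) = -2 + I*sqrt(2))
H(b) = 2/7 - b - I*sqrt(2)/7 (H(b) = (-2 + I*sqrt(2))/(-2 - 5) - b = (-2 + I*sqrt(2))/(-7) - b = -(-2 + I*sqrt(2))/7 - b = (2/7 - I*sqrt(2)/7) - b = 2/7 - b - I*sqrt(2)/7)
H(-1)**2 = (2/7 - 1*(-1) - I*sqrt(2)/7)**2 = (2/7 + 1 - I*sqrt(2)/7)**2 = (9/7 - I*sqrt(2)/7)**2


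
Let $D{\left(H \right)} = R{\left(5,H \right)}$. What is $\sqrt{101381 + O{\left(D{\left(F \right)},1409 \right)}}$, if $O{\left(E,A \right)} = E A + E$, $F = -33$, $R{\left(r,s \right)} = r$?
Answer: $\sqrt{108431} \approx 329.29$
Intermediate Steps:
$D{\left(H \right)} = 5$
$O{\left(E,A \right)} = E + A E$ ($O{\left(E,A \right)} = A E + E = E + A E$)
$\sqrt{101381 + O{\left(D{\left(F \right)},1409 \right)}} = \sqrt{101381 + 5 \left(1 + 1409\right)} = \sqrt{101381 + 5 \cdot 1410} = \sqrt{101381 + 7050} = \sqrt{108431}$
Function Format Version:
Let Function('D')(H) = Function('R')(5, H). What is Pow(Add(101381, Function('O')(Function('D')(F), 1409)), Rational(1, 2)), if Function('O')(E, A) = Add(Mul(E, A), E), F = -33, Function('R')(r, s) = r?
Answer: Pow(108431, Rational(1, 2)) ≈ 329.29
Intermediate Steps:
Function('D')(H) = 5
Function('O')(E, A) = Add(E, Mul(A, E)) (Function('O')(E, A) = Add(Mul(A, E), E) = Add(E, Mul(A, E)))
Pow(Add(101381, Function('O')(Function('D')(F), 1409)), Rational(1, 2)) = Pow(Add(101381, Mul(5, Add(1, 1409))), Rational(1, 2)) = Pow(Add(101381, Mul(5, 1410)), Rational(1, 2)) = Pow(Add(101381, 7050), Rational(1, 2)) = Pow(108431, Rational(1, 2))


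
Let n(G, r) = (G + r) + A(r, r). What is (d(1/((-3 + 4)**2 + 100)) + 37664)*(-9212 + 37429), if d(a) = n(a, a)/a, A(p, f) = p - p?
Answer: 1062821522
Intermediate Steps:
A(p, f) = 0
n(G, r) = G + r (n(G, r) = (G + r) + 0 = G + r)
d(a) = 2 (d(a) = (a + a)/a = (2*a)/a = 2)
(d(1/((-3 + 4)**2 + 100)) + 37664)*(-9212 + 37429) = (2 + 37664)*(-9212 + 37429) = 37666*28217 = 1062821522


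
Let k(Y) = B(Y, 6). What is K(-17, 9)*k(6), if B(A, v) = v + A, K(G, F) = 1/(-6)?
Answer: -2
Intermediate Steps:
K(G, F) = -⅙
B(A, v) = A + v
k(Y) = 6 + Y (k(Y) = Y + 6 = 6 + Y)
K(-17, 9)*k(6) = -(6 + 6)/6 = -⅙*12 = -2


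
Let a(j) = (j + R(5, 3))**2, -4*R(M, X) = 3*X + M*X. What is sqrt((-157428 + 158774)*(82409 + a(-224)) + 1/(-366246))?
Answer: sqrt(2714407303877917042)/122082 ≈ 13495.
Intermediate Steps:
R(M, X) = -3*X/4 - M*X/4 (R(M, X) = -(3*X + M*X)/4 = -3*X/4 - M*X/4)
a(j) = (-6 + j)**2 (a(j) = (j - 1/4*3*(3 + 5))**2 = (j - 1/4*3*8)**2 = (j - 6)**2 = (-6 + j)**2)
sqrt((-157428 + 158774)*(82409 + a(-224)) + 1/(-366246)) = sqrt((-157428 + 158774)*(82409 + (-6 - 224)**2) + 1/(-366246)) = sqrt(1346*(82409 + (-230)**2) - 1/366246) = sqrt(1346*(82409 + 52900) - 1/366246) = sqrt(1346*135309 - 1/366246) = sqrt(182125914 - 1/366246) = sqrt(66702887498843/366246) = sqrt(2714407303877917042)/122082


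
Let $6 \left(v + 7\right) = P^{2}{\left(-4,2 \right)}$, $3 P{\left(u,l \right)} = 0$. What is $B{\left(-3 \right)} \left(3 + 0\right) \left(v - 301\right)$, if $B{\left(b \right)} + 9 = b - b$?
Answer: $8316$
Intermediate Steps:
$B{\left(b \right)} = -9$ ($B{\left(b \right)} = -9 + \left(b - b\right) = -9 + 0 = -9$)
$P{\left(u,l \right)} = 0$ ($P{\left(u,l \right)} = \frac{1}{3} \cdot 0 = 0$)
$v = -7$ ($v = -7 + \frac{0^{2}}{6} = -7 + \frac{1}{6} \cdot 0 = -7 + 0 = -7$)
$B{\left(-3 \right)} \left(3 + 0\right) \left(v - 301\right) = - 9 \left(3 + 0\right) \left(-7 - 301\right) = \left(-9\right) 3 \left(-308\right) = \left(-27\right) \left(-308\right) = 8316$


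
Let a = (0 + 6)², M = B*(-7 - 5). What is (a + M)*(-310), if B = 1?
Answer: -7440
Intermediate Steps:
M = -12 (M = 1*(-7 - 5) = 1*(-12) = -12)
a = 36 (a = 6² = 36)
(a + M)*(-310) = (36 - 12)*(-310) = 24*(-310) = -7440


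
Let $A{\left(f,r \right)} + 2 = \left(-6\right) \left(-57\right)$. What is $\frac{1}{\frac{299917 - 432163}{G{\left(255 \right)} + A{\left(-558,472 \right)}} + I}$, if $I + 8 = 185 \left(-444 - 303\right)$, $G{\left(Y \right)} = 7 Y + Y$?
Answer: $- \frac{1190}{164527693} \approx -7.2328 \cdot 10^{-6}$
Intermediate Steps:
$G{\left(Y \right)} = 8 Y$
$A{\left(f,r \right)} = 340$ ($A{\left(f,r \right)} = -2 - -342 = -2 + 342 = 340$)
$I = -138203$ ($I = -8 + 185 \left(-444 - 303\right) = -8 + 185 \left(-747\right) = -8 - 138195 = -138203$)
$\frac{1}{\frac{299917 - 432163}{G{\left(255 \right)} + A{\left(-558,472 \right)}} + I} = \frac{1}{\frac{299917 - 432163}{8 \cdot 255 + 340} - 138203} = \frac{1}{- \frac{132246}{2040 + 340} - 138203} = \frac{1}{- \frac{132246}{2380} - 138203} = \frac{1}{\left(-132246\right) \frac{1}{2380} - 138203} = \frac{1}{- \frac{66123}{1190} - 138203} = \frac{1}{- \frac{164527693}{1190}} = - \frac{1190}{164527693}$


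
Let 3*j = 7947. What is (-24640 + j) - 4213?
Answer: -26204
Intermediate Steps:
j = 2649 (j = (⅓)*7947 = 2649)
(-24640 + j) - 4213 = (-24640 + 2649) - 4213 = -21991 - 4213 = -26204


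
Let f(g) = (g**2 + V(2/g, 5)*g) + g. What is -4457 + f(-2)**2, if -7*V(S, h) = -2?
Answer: -218293/49 ≈ -4455.0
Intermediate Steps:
V(S, h) = 2/7 (V(S, h) = -1/7*(-2) = 2/7)
f(g) = g**2 + 9*g/7 (f(g) = (g**2 + 2*g/7) + g = g**2 + 9*g/7)
-4457 + f(-2)**2 = -4457 + ((1/7)*(-2)*(9 + 7*(-2)))**2 = -4457 + ((1/7)*(-2)*(9 - 14))**2 = -4457 + ((1/7)*(-2)*(-5))**2 = -4457 + (10/7)**2 = -4457 + 100/49 = -218293/49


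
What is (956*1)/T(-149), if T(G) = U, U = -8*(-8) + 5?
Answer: 956/69 ≈ 13.855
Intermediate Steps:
U = 69 (U = 64 + 5 = 69)
T(G) = 69
(956*1)/T(-149) = (956*1)/69 = 956*(1/69) = 956/69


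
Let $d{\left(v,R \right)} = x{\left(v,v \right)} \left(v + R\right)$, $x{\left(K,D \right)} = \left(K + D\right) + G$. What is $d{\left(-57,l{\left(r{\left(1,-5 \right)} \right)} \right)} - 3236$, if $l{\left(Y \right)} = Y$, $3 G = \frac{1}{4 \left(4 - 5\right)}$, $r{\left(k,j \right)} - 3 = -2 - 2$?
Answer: $\frac{20285}{6} \approx 3380.8$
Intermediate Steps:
$r{\left(k,j \right)} = -1$ ($r{\left(k,j \right)} = 3 - 4 = -1$)
$G = - \frac{1}{12}$ ($G = \frac{1}{3 \cdot 4 \left(4 - 5\right)} = \frac{1}{3 \cdot 4 \left(-1\right)} = \frac{1}{3 \left(-4\right)} = \frac{1}{3} \left(- \frac{1}{4}\right) = - \frac{1}{12} \approx -0.083333$)
$x{\left(K,D \right)} = - \frac{1}{12} + D + K$ ($x{\left(K,D \right)} = \left(K + D\right) - \frac{1}{12} = \left(D + K\right) - \frac{1}{12} = - \frac{1}{12} + D + K$)
$d{\left(v,R \right)} = \left(- \frac{1}{12} + 2 v\right) \left(R + v\right)$ ($d{\left(v,R \right)} = \left(- \frac{1}{12} + v + v\right) \left(v + R\right) = \left(- \frac{1}{12} + 2 v\right) \left(R + v\right)$)
$d{\left(-57,l{\left(r{\left(1,-5 \right)} \right)} \right)} - 3236 = \frac{\left(-1 + 24 \left(-57\right)\right) \left(-1 - 57\right)}{12} - 3236 = \frac{1}{12} \left(-1 - 1368\right) \left(-58\right) - 3236 = \frac{1}{12} \left(-1369\right) \left(-58\right) - 3236 = \frac{39701}{6} - 3236 = \frac{20285}{6}$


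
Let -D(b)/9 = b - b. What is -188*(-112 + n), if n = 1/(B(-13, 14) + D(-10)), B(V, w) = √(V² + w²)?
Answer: 21056 - 188*√365/365 ≈ 21046.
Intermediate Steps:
D(b) = 0 (D(b) = -9*(b - b) = -9*0 = 0)
n = √365/365 (n = 1/(√((-13)² + 14²) + 0) = 1/(√(169 + 196) + 0) = 1/(√365 + 0) = 1/(√365) = √365/365 ≈ 0.052342)
-188*(-112 + n) = -188*(-112 + √365/365) = 21056 - 188*√365/365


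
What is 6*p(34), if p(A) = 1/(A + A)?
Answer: 3/34 ≈ 0.088235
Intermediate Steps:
p(A) = 1/(2*A)
6*p(34) = 6*((½)/34) = 6*((½)*(1/34)) = 6*(1/68) = 3/34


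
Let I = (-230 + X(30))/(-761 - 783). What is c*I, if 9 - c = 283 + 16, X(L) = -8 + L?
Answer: -7540/193 ≈ -39.067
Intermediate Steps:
c = -290 (c = 9 - (283 + 16) = 9 - 1*299 = 9 - 299 = -290)
I = 26/193 (I = (-230 + (-8 + 30))/(-761 - 783) = (-230 + 22)/(-1544) = -208*(-1/1544) = 26/193 ≈ 0.13472)
c*I = -290*26/193 = -7540/193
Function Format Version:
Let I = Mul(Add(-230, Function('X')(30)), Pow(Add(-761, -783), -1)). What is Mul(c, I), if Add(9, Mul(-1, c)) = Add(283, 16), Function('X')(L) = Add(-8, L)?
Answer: Rational(-7540, 193) ≈ -39.067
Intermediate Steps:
c = -290 (c = Add(9, Mul(-1, Add(283, 16))) = Add(9, Mul(-1, 299)) = Add(9, -299) = -290)
I = Rational(26, 193) (I = Mul(Add(-230, Add(-8, 30)), Pow(Add(-761, -783), -1)) = Mul(Add(-230, 22), Pow(-1544, -1)) = Mul(-208, Rational(-1, 1544)) = Rational(26, 193) ≈ 0.13472)
Mul(c, I) = Mul(-290, Rational(26, 193)) = Rational(-7540, 193)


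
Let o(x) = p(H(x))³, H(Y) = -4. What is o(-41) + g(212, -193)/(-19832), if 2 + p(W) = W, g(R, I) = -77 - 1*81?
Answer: -2141777/9916 ≈ -215.99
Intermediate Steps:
g(R, I) = -158 (g(R, I) = -77 - 81 = -158)
p(W) = -2 + W
o(x) = -216 (o(x) = (-2 - 4)³ = (-6)³ = -216)
o(-41) + g(212, -193)/(-19832) = -216 - 158/(-19832) = -216 - 158*(-1/19832) = -216 + 79/9916 = -2141777/9916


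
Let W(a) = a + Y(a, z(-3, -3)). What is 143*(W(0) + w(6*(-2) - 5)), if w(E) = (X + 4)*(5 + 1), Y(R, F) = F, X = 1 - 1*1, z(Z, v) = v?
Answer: 3003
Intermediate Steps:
X = 0 (X = 1 - 1 = 0)
w(E) = 24 (w(E) = (0 + 4)*(5 + 1) = 4*6 = 24)
W(a) = -3 + a (W(a) = a - 3 = -3 + a)
143*(W(0) + w(6*(-2) - 5)) = 143*((-3 + 0) + 24) = 143*(-3 + 24) = 143*21 = 3003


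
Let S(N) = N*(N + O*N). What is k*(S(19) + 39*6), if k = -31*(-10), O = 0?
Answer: 184450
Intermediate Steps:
k = 310
S(N) = N² (S(N) = N*(N + 0*N) = N*(N + 0) = N*N = N²)
k*(S(19) + 39*6) = 310*(19² + 39*6) = 310*(361 + 234) = 310*595 = 184450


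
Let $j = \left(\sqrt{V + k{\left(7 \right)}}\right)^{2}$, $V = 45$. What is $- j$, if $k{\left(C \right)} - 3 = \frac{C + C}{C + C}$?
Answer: $-49$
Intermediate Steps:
$k{\left(C \right)} = 4$ ($k{\left(C \right)} = 3 + \frac{C + C}{C + C} = 3 + \frac{2 C}{2 C} = 3 + 2 C \frac{1}{2 C} = 3 + 1 = 4$)
$j = 49$ ($j = \left(\sqrt{45 + 4}\right)^{2} = \left(\sqrt{49}\right)^{2} = 7^{2} = 49$)
$- j = \left(-1\right) 49 = -49$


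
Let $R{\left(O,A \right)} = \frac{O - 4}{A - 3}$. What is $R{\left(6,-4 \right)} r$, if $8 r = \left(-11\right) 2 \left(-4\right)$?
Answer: $- \frac{22}{7} \approx -3.1429$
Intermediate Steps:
$R{\left(O,A \right)} = \frac{-4 + O}{-3 + A}$
$r = 11$ ($r = \frac{\left(-11\right) 2 \left(-4\right)}{8} = \frac{\left(-22\right) \left(-4\right)}{8} = \frac{1}{8} \cdot 88 = 11$)
$R{\left(6,-4 \right)} r = \frac{-4 + 6}{-3 - 4} \cdot 11 = \frac{1}{-7} \cdot 2 \cdot 11 = \left(- \frac{1}{7}\right) 2 \cdot 11 = \left(- \frac{2}{7}\right) 11 = - \frac{22}{7}$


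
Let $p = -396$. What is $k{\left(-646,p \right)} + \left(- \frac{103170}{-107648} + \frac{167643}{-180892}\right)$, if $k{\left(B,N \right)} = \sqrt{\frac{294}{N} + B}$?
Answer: $\frac{77024247}{2434082752} + \frac{i \sqrt{2817210}}{66} \approx 0.031644 + 25.431 i$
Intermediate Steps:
$k{\left(B,N \right)} = \sqrt{B + \frac{294}{N}}$
$k{\left(-646,p \right)} + \left(- \frac{103170}{-107648} + \frac{167643}{-180892}\right) = \sqrt{-646 + \frac{294}{-396}} + \left(- \frac{103170}{-107648} + \frac{167643}{-180892}\right) = \sqrt{-646 + 294 \left(- \frac{1}{396}\right)} + \left(\left(-103170\right) \left(- \frac{1}{107648}\right) + 167643 \left(- \frac{1}{180892}\right)\right) = \sqrt{-646 - \frac{49}{66}} + \left(\frac{51585}{53824} - \frac{167643}{180892}\right) = \sqrt{- \frac{42685}{66}} + \frac{77024247}{2434082752} = \frac{i \sqrt{2817210}}{66} + \frac{77024247}{2434082752} = \frac{77024247}{2434082752} + \frac{i \sqrt{2817210}}{66}$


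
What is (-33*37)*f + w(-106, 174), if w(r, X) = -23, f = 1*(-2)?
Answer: 2419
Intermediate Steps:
f = -2
(-33*37)*f + w(-106, 174) = -33*37*(-2) - 23 = -1221*(-2) - 23 = 2442 - 23 = 2419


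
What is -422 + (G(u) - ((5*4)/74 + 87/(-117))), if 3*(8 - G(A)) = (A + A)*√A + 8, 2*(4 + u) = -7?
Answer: -200189/481 + 5*I*√30/2 ≈ -416.19 + 13.693*I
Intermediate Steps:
u = -15/2 (u = -4 + (½)*(-7) = -4 - 7/2 = -15/2 ≈ -7.5000)
G(A) = 16/3 - 2*A^(3/2)/3 (G(A) = 8 - ((A + A)*√A + 8)/3 = 8 - ((2*A)*√A + 8)/3 = 8 - (2*A^(3/2) + 8)/3 = 8 - (8 + 2*A^(3/2))/3 = 8 + (-8/3 - 2*A^(3/2)/3) = 16/3 - 2*A^(3/2)/3)
-422 + (G(u) - ((5*4)/74 + 87/(-117))) = -422 + ((16/3 - (-5)*I*√30/2) - ((5*4)/74 + 87/(-117))) = -422 + ((16/3 - (-5)*I*√30/2) - (20*(1/74) + 87*(-1/117))) = -422 + ((16/3 + 5*I*√30/2) - (10/37 - 29/39)) = -422 + ((16/3 + 5*I*√30/2) - 1*(-683/1443)) = -422 + ((16/3 + 5*I*√30/2) + 683/1443) = -422 + (2793/481 + 5*I*√30/2) = -200189/481 + 5*I*√30/2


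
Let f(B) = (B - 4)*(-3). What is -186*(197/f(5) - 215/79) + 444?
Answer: 1039972/79 ≈ 13164.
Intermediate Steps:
f(B) = 12 - 3*B (f(B) = (-4 + B)*(-3) = 12 - 3*B)
-186*(197/f(5) - 215/79) + 444 = -186*(197/(12 - 3*5) - 215/79) + 444 = -186*(197/(12 - 15) - 215*1/79) + 444 = -186*(197/(-3) - 215/79) + 444 = -186*(197*(-1/3) - 215/79) + 444 = -186*(-197/3 - 215/79) + 444 = -186*(-16208/237) + 444 = 1004896/79 + 444 = 1039972/79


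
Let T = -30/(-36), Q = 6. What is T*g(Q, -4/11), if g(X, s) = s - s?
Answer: 0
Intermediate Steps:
g(X, s) = 0
T = 5/6 (T = -30*(-1/36) = 5/6 ≈ 0.83333)
T*g(Q, -4/11) = (5/6)*0 = 0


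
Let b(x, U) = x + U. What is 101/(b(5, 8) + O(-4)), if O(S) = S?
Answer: 101/9 ≈ 11.222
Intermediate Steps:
b(x, U) = U + x
101/(b(5, 8) + O(-4)) = 101/((8 + 5) - 4) = 101/(13 - 4) = 101/9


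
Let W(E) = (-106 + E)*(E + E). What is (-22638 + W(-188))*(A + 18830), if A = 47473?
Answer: 5828431518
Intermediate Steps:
W(E) = 2*E*(-106 + E) (W(E) = (-106 + E)*(2*E) = 2*E*(-106 + E))
(-22638 + W(-188))*(A + 18830) = (-22638 + 2*(-188)*(-106 - 188))*(47473 + 18830) = (-22638 + 2*(-188)*(-294))*66303 = (-22638 + 110544)*66303 = 87906*66303 = 5828431518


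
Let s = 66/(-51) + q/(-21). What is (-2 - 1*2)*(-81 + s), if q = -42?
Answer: 5460/17 ≈ 321.18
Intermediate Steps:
s = 12/17 (s = 66/(-51) - 42/(-21) = 66*(-1/51) - 42*(-1/21) = -22/17 + 2 = 12/17 ≈ 0.70588)
(-2 - 1*2)*(-81 + s) = (-2 - 1*2)*(-81 + 12/17) = (-2 - 2)*(-1365/17) = -4*(-1365/17) = 5460/17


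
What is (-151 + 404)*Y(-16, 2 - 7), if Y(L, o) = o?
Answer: -1265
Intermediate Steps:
(-151 + 404)*Y(-16, 2 - 7) = (-151 + 404)*(2 - 7) = 253*(-5) = -1265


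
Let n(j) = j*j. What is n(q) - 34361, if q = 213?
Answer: 11008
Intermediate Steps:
n(j) = j**2
n(q) - 34361 = 213**2 - 34361 = 45369 - 34361 = 11008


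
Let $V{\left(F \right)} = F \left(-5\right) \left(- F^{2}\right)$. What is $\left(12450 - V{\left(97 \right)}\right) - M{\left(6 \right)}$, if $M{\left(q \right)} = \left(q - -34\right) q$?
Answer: $-4551155$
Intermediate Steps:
$M{\left(q \right)} = q \left(34 + q\right)$ ($M{\left(q \right)} = \left(q + 34\right) q = \left(34 + q\right) q = q \left(34 + q\right)$)
$V{\left(F \right)} = 5 F^{3}$ ($V{\left(F \right)} = - 5 F \left(- F^{2}\right) = 5 F^{3}$)
$\left(12450 - V{\left(97 \right)}\right) - M{\left(6 \right)} = \left(12450 - 5 \cdot 97^{3}\right) - 6 \left(34 + 6\right) = \left(12450 - 5 \cdot 912673\right) - 6 \cdot 40 = \left(12450 - 4563365\right) - 240 = -4550915 - 240 = -4551155$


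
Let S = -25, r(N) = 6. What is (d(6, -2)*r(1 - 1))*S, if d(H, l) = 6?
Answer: -900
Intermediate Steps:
(d(6, -2)*r(1 - 1))*S = (6*6)*(-25) = 36*(-25) = -900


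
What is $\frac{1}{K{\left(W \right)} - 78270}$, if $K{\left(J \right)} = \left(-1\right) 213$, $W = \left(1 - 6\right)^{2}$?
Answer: $- \frac{1}{78483} \approx -1.2742 \cdot 10^{-5}$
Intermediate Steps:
$W = 25$ ($W = \left(-5\right)^{2} = 25$)
$K{\left(J \right)} = -213$
$\frac{1}{K{\left(W \right)} - 78270} = \frac{1}{-213 - 78270} = \frac{1}{-78483} = - \frac{1}{78483}$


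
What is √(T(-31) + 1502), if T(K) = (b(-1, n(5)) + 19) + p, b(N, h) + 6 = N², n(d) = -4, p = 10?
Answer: √1526 ≈ 39.064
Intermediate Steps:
b(N, h) = -6 + N²
T(K) = 24 (T(K) = ((-6 + (-1)²) + 19) + 10 = ((-6 + 1) + 19) + 10 = (-5 + 19) + 10 = 14 + 10 = 24)
√(T(-31) + 1502) = √(24 + 1502) = √1526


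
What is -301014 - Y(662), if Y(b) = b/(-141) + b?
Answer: -42535654/141 ≈ -3.0167e+5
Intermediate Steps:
Y(b) = 140*b/141 (Y(b) = b*(-1/141) + b = -b/141 + b = 140*b/141)
-301014 - Y(662) = -301014 - 140*662/141 = -301014 - 1*92680/141 = -301014 - 92680/141 = -42535654/141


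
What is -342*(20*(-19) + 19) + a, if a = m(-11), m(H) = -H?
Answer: 123473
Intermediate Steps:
a = 11 (a = -1*(-11) = 11)
-342*(20*(-19) + 19) + a = -342*(20*(-19) + 19) + 11 = -342*(-380 + 19) + 11 = -342*(-361) + 11 = 123462 + 11 = 123473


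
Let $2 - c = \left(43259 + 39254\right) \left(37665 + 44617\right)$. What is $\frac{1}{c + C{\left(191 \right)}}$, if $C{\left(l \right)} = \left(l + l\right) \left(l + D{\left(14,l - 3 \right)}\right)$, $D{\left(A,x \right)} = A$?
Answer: $- \frac{1}{6789256354} \approx -1.4729 \cdot 10^{-10}$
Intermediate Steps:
$c = -6789334664$ ($c = 2 - \left(43259 + 39254\right) \left(37665 + 44617\right) = 2 - 82513 \cdot 82282 = 2 - 6789334666 = -6789334664$)
$C{\left(l \right)} = 2 l \left(14 + l\right)$ ($C{\left(l \right)} = \left(l + l\right) \left(l + 14\right) = 2 l \left(14 + l\right)$)
$\frac{1}{c + C{\left(191 \right)}} = \frac{1}{-6789334664 + 2 \cdot 191 \left(14 + 191\right)} = \frac{1}{-6789334664 + 2 \cdot 191 \cdot 205} = \frac{1}{-6789334664 + 78310} = \frac{1}{-6789256354} = - \frac{1}{6789256354}$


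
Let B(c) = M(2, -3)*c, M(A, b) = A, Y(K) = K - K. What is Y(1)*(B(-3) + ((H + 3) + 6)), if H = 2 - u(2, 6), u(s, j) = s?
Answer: 0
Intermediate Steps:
Y(K) = 0
H = 0 (H = 2 - 1*2 = 2 - 2 = 0)
B(c) = 2*c
Y(1)*(B(-3) + ((H + 3) + 6)) = 0*(2*(-3) + ((0 + 3) + 6)) = 0*(-6 + (3 + 6)) = 0*(-6 + 9) = 0*3 = 0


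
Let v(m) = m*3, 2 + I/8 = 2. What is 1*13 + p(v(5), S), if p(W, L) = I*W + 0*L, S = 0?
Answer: 13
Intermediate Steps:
I = 0 (I = -16 + 8*2 = -16 + 16 = 0)
v(m) = 3*m
p(W, L) = 0 (p(W, L) = 0*W + 0*L = 0 + 0 = 0)
1*13 + p(v(5), S) = 1*13 + 0 = 13 + 0 = 13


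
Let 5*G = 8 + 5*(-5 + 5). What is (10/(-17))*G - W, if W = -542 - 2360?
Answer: 49318/17 ≈ 2901.1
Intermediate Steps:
G = 8/5 (G = (8 + 5*(-5 + 5))/5 = (8 + 5*0)/5 = (8 + 0)/5 = (⅕)*8 = 8/5 ≈ 1.6000)
W = -2902
(10/(-17))*G - W = (10/(-17))*(8/5) - 1*(-2902) = -1/17*10*(8/5) + 2902 = -10/17*8/5 + 2902 = -16/17 + 2902 = 49318/17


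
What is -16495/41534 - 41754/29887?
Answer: -117220879/65332982 ≈ -1.7942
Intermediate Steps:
-16495/41534 - 41754/29887 = -117220879/65332982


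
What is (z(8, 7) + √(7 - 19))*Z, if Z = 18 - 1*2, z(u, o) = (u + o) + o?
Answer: 352 + 32*I*√3 ≈ 352.0 + 55.426*I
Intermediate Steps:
z(u, o) = u + 2*o (z(u, o) = (o + u) + o = u + 2*o)
Z = 16 (Z = 18 - 2 = 16)
(z(8, 7) + √(7 - 19))*Z = ((8 + 2*7) + √(7 - 19))*16 = ((8 + 14) + √(-12))*16 = (22 + 2*I*√3)*16 = 352 + 32*I*√3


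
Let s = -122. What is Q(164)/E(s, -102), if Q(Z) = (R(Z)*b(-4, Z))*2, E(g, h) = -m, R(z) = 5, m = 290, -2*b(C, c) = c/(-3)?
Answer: -82/87 ≈ -0.94253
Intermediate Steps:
b(C, c) = c/6 (b(C, c) = -c/(2*(-3)) = -c*(-1)/(2*3) = -(-1)*c/6 = c/6)
E(g, h) = -290 (E(g, h) = -1*290 = -290)
Q(Z) = 5*Z/3 (Q(Z) = (5*(Z/6))*2 = (5*Z/6)*2 = 5*Z/3)
Q(164)/E(s, -102) = ((5/3)*164)/(-290) = (820/3)*(-1/290) = -82/87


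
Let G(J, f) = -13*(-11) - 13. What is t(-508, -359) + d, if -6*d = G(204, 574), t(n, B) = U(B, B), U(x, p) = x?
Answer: -1142/3 ≈ -380.67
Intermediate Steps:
G(J, f) = 130 (G(J, f) = 143 - 13 = 130)
t(n, B) = B
d = -65/3 (d = -⅙*130 = -65/3 ≈ -21.667)
t(-508, -359) + d = -359 - 65/3 = -1142/3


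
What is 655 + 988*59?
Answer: 58947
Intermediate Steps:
655 + 988*59 = 655 + 58292 = 58947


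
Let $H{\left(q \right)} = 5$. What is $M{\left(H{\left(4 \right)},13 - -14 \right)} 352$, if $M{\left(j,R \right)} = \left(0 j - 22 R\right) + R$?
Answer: $-199584$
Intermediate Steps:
$M{\left(j,R \right)} = - 21 R$ ($M{\left(j,R \right)} = \left(0 - 22 R\right) + R = - 22 R + R = - 21 R$)
$M{\left(H{\left(4 \right)},13 - -14 \right)} 352 = - 21 \left(13 - -14\right) 352 = - 21 \left(13 + 14\right) 352 = \left(-21\right) 27 \cdot 352 = \left(-567\right) 352 = -199584$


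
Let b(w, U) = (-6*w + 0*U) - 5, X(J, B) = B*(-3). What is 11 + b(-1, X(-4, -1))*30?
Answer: 41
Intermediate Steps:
X(J, B) = -3*B
b(w, U) = -5 - 6*w (b(w, U) = (-6*w + 0) - 5 = -6*w - 5 = -5 - 6*w)
11 + b(-1, X(-4, -1))*30 = 11 + (-5 - 6*(-1))*30 = 11 + (-5 + 6)*30 = 11 + 1*30 = 11 + 30 = 41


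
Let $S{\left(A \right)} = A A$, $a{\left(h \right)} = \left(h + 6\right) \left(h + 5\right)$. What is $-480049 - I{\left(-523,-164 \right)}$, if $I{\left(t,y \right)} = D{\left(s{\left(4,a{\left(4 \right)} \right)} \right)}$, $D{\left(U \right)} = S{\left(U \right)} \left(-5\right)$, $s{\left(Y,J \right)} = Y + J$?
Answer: $-435869$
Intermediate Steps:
$a{\left(h \right)} = \left(5 + h\right) \left(6 + h\right)$ ($a{\left(h \right)} = \left(6 + h\right) \left(5 + h\right) = \left(5 + h\right) \left(6 + h\right)$)
$S{\left(A \right)} = A^{2}$
$s{\left(Y,J \right)} = J + Y$
$D{\left(U \right)} = - 5 U^{2}$ ($D{\left(U \right)} = U^{2} \left(-5\right) = - 5 U^{2}$)
$I{\left(t,y \right)} = -44180$ ($I{\left(t,y \right)} = - 5 \left(\left(30 + 4^{2} + 11 \cdot 4\right) + 4\right)^{2} = - 5 \left(\left(30 + 16 + 44\right) + 4\right)^{2} = - 5 \left(90 + 4\right)^{2} = - 5 \cdot 94^{2} = \left(-5\right) 8836 = -44180$)
$-480049 - I{\left(-523,-164 \right)} = -480049 - -44180 = -480049 + 44180 = -435869$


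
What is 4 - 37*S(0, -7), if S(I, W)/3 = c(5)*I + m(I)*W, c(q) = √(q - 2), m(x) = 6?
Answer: 4666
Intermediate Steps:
c(q) = √(-2 + q)
S(I, W) = 18*W + 3*I*√3 (S(I, W) = 3*(√(-2 + 5)*I + 6*W) = 3*(√3*I + 6*W) = 3*(I*√3 + 6*W) = 3*(6*W + I*√3) = 18*W + 3*I*√3)
4 - 37*S(0, -7) = 4 - 37*(18*(-7) + 3*0*√3) = 4 - 37*(-126 + 0) = 4 - 37*(-126) = 4 + 4662 = 4666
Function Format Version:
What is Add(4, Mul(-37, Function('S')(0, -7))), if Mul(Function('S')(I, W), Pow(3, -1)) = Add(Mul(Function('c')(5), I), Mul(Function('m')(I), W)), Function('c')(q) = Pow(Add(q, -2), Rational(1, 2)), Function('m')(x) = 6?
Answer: 4666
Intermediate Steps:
Function('c')(q) = Pow(Add(-2, q), Rational(1, 2))
Function('S')(I, W) = Add(Mul(18, W), Mul(3, I, Pow(3, Rational(1, 2)))) (Function('S')(I, W) = Mul(3, Add(Mul(Pow(Add(-2, 5), Rational(1, 2)), I), Mul(6, W))) = Mul(3, Add(Mul(Pow(3, Rational(1, 2)), I), Mul(6, W))) = Mul(3, Add(Mul(I, Pow(3, Rational(1, 2))), Mul(6, W))) = Mul(3, Add(Mul(6, W), Mul(I, Pow(3, Rational(1, 2))))) = Add(Mul(18, W), Mul(3, I, Pow(3, Rational(1, 2)))))
Add(4, Mul(-37, Function('S')(0, -7))) = Add(4, Mul(-37, Add(Mul(18, -7), Mul(3, 0, Pow(3, Rational(1, 2)))))) = Add(4, Mul(-37, Add(-126, 0))) = Add(4, Mul(-37, -126)) = Add(4, 4662) = 4666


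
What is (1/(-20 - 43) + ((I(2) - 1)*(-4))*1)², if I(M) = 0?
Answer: 63001/3969 ≈ 15.873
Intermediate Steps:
(1/(-20 - 43) + ((I(2) - 1)*(-4))*1)² = (1/(-20 - 43) + ((0 - 1)*(-4))*1)² = (1/(-63) - 1*(-4)*1)² = (-1/63 + 4*1)² = (-1/63 + 4)² = (251/63)² = 63001/3969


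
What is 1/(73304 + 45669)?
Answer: 1/118973 ≈ 8.4053e-6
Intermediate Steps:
1/(73304 + 45669) = 1/118973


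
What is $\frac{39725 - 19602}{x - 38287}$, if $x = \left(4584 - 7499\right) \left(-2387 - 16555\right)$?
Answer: $\frac{20123}{55177643} \approx 0.00036469$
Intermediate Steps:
$x = 55215930$ ($x = \left(-2915\right) \left(-18942\right) = 55215930$)
$\frac{39725 - 19602}{x - 38287} = \frac{39725 - 19602}{55215930 - 38287} = \frac{20123}{55177643}$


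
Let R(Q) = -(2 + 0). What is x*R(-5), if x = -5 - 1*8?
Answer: 26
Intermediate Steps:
R(Q) = -2 (R(Q) = -1*2 = -2)
x = -13 (x = -5 - 8 = -13)
x*R(-5) = -13*(-2) = 26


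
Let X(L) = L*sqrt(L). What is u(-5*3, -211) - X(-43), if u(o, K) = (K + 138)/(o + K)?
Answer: 73/226 + 43*I*sqrt(43) ≈ 0.32301 + 281.97*I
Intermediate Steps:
u(o, K) = (138 + K)/(K + o)
X(L) = L**(3/2)
u(-5*3, -211) - X(-43) = (138 - 211)/(-211 - 5*3) - (-43)**(3/2) = -73/(-211 - 15) - (-43)*I*sqrt(43) = -73/(-226) + 43*I*sqrt(43) = -1/226*(-73) + 43*I*sqrt(43) = 73/226 + 43*I*sqrt(43)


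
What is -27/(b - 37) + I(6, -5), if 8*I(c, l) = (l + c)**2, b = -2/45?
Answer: 11387/13336 ≈ 0.85385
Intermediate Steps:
b = -2/45 (b = -2*1/45 = -2/45 ≈ -0.044444)
I(c, l) = (c + l)**2/8 (I(c, l) = (l + c)**2/8 = (c + l)**2/8)
-27/(b - 37) + I(6, -5) = -27/(-2/45 - 37) + (6 - 5)**2/8 = -27/(-1667/45) + (1/8)*1**2 = -45/1667*(-27) + (1/8)*1 = 1215/1667 + 1/8 = 11387/13336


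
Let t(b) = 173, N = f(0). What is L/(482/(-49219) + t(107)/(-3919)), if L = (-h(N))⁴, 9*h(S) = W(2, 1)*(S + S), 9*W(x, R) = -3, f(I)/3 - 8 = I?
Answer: -12641190608896/68259627045 ≈ -185.19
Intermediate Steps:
f(I) = 24 + 3*I
N = 24 (N = 24 + 3*0 = 24 + 0 = 24)
W(x, R) = -⅓ (W(x, R) = (⅑)*(-3) = -⅓)
h(S) = -2*S/27 (h(S) = (-(S + S)/3)/9 = (-2*S/3)/9 = -2*S/27)
L = 65536/6561 (L = (-(-2)*24/27)⁴ = (-1*(-16/9))⁴ = (16/9)⁴ = 65536/6561 ≈ 9.9887)
L/(482/(-49219) + t(107)/(-3919)) = 65536/(6561*(482/(-49219) + 173/(-3919))) = 65536/(6561*(482*(-1/49219) + 173*(-1/3919))) = 65536/(6561*(-482/49219 - 173/3919)) = 65536/(6561*(-10403845/192889261)) = (65536/6561)*(-192889261/10403845) = -12641190608896/68259627045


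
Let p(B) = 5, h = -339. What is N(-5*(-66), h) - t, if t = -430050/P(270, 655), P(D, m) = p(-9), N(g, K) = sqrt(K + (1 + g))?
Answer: 86010 + 2*I*sqrt(2) ≈ 86010.0 + 2.8284*I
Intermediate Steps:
N(g, K) = sqrt(1 + K + g)
P(D, m) = 5
t = -86010 (t = -430050/5 = -430050*1/5 = -86010)
N(-5*(-66), h) - t = sqrt(1 - 339 - 5*(-66)) - 1*(-86010) = sqrt(1 - 339 + 330) + 86010 = sqrt(-8) + 86010 = 2*I*sqrt(2) + 86010 = 86010 + 2*I*sqrt(2)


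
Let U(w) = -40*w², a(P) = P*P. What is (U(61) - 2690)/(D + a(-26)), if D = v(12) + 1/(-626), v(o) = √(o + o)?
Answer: -40141441051500/179067675601 + 118761940560*√6/179067675601 ≈ -222.54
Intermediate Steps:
v(o) = √2*√o (v(o) = √(2*o) = √2*√o)
a(P) = P²
D = -1/626 + 2*√6 (D = √2*√12 + 1/(-626) = √2*(2*√3) - 1/626 = 2*√6 - 1/626 = -1/626 + 2*√6 ≈ 4.8974)
(U(61) - 2690)/(D + a(-26)) = (-40*61² - 2690)/((-1/626 + 2*√6) + (-26)²) = (-40*3721 - 2690)/((-1/626 + 2*√6) + 676) = (-148840 - 2690)/(423175/626 + 2*√6) = -151530/(423175/626 + 2*√6)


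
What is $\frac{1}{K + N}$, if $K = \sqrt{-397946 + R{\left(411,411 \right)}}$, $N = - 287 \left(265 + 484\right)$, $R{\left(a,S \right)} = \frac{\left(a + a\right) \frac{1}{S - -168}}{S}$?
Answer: $- \frac{124463577}{26755294313383} - \frac{2 i \sqrt{33351953457}}{26755294313383} \approx -4.6519 \cdot 10^{-6} - 1.3652 \cdot 10^{-8} i$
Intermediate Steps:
$R{\left(a,S \right)} = \frac{2 a}{S \left(168 + S\right)}$ ($R{\left(a,S \right)} = \frac{2 a \frac{1}{S + 168}}{S} = \frac{2 a \frac{1}{168 + S}}{S} = \frac{2 a}{S \left(168 + S\right)}$)
$N = -214963$ ($N = \left(-287\right) 749 = -214963$)
$K = \frac{2 i \sqrt{33351953457}}{579}$ ($K = \sqrt{-397946 + 2 \cdot 411 \cdot \frac{1}{411} \frac{1}{168 + 411}} = \sqrt{-397946 + 2 \cdot 411 \cdot \frac{1}{411} \cdot \frac{1}{579}} = \sqrt{-397946 + \frac{2}{579}} = \sqrt{- \frac{230410732}{579}} = \frac{2 i \sqrt{33351953457}}{579} \approx 630.83 i$)
$\frac{1}{K + N} = \frac{1}{\frac{2 i \sqrt{33351953457}}{579} - 214963} = \frac{1}{-214963 + \frac{2 i \sqrt{33351953457}}{579}}$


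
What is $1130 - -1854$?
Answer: $2984$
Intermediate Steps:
$1130 - -1854 = 1130 + 1854 = 2984$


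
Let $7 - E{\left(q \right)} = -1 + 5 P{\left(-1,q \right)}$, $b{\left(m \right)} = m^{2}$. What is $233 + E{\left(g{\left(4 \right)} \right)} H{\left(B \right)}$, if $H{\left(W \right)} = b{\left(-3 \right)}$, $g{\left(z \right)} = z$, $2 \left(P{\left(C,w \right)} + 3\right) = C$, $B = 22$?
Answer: $\frac{925}{2} \approx 462.5$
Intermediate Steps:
$P{\left(C,w \right)} = -3 + \frac{C}{2}$
$H{\left(W \right)} = 9$ ($H{\left(W \right)} = \left(-3\right)^{2} = 9$)
$E{\left(q \right)} = \frac{51}{2}$ ($E{\left(q \right)} = 7 - \left(-1 + 5 \left(-3 + \frac{1}{2} \left(-1\right)\right)\right) = 7 - \left(-1 + 5 \left(-3 - \frac{1}{2}\right)\right) = 7 - \left(-1 + 5 \left(- \frac{7}{2}\right)\right) = 7 - \left(-1 - \frac{35}{2}\right) = 7 - - \frac{37}{2} = 7 + \frac{37}{2} = \frac{51}{2}$)
$233 + E{\left(g{\left(4 \right)} \right)} H{\left(B \right)} = 233 + \frac{51}{2} \cdot 9 = 233 + \frac{459}{2} = \frac{925}{2}$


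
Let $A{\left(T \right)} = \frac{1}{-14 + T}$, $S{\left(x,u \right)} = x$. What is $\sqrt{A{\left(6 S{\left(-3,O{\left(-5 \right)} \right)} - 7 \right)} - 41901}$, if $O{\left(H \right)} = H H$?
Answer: $\frac{2 i \sqrt{15932865}}{39} \approx 204.7 i$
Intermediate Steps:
$O{\left(H \right)} = H^{2}$
$\sqrt{A{\left(6 S{\left(-3,O{\left(-5 \right)} \right)} - 7 \right)} - 41901} = \sqrt{\frac{1}{-14 + \left(6 \left(-3\right) - 7\right)} - 41901} = \sqrt{\frac{1}{-14 - 25} - 41901} = \sqrt{\frac{1}{-39} - 41901} = \sqrt{- \frac{1}{39} - 41901} = \sqrt{- \frac{1634140}{39}} = \frac{2 i \sqrt{15932865}}{39}$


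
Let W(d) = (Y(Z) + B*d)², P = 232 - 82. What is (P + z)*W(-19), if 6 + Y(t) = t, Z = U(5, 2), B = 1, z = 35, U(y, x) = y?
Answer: 74000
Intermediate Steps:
Z = 5
P = 150
Y(t) = -6 + t
W(d) = (-1 + d)² (W(d) = ((-6 + 5) + 1*d)² = (-1 + d)²)
(P + z)*W(-19) = (150 + 35)*(-1 - 19)² = 185*(-20)² = 185*400 = 74000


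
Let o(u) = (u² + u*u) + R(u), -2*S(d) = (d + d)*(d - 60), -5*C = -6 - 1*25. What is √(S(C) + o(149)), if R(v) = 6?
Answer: √1118539/5 ≈ 211.52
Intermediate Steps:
C = 31/5 (C = -(-6 - 1*25)/5 = -(-6 - 25)/5 = -⅕*(-31) = 31/5 ≈ 6.2000)
S(d) = -d*(-60 + d) (S(d) = -(d + d)*(d - 60)/2 = -2*d*(-60 + d)/2 = -d*(-60 + d))
o(u) = 6 + 2*u² (o(u) = (u² + u*u) + 6 = (u² + u²) + 6 = 2*u² + 6 = 6 + 2*u²)
√(S(C) + o(149)) = √(31*(60 - 1*31/5)/5 + (6 + 2*149²)) = √(31*(60 - 31/5)/5 + (6 + 2*22201)) = √((31/5)*(269/5) + (6 + 44402)) = √(8339/25 + 44408) = √(1118539/25) = √1118539/5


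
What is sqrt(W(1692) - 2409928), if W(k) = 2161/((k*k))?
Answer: I*sqrt(6899296111631)/1692 ≈ 1552.4*I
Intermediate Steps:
W(k) = 2161/k**2 (W(k) = 2161/(k**2) = 2161/k**2)
sqrt(W(1692) - 2409928) = sqrt(2161/1692**2 - 2409928) = sqrt(2161*(1/2862864) - 2409928) = sqrt(2161/2862864 - 2409928) = sqrt(-6899296111631/2862864) = I*sqrt(6899296111631)/1692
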